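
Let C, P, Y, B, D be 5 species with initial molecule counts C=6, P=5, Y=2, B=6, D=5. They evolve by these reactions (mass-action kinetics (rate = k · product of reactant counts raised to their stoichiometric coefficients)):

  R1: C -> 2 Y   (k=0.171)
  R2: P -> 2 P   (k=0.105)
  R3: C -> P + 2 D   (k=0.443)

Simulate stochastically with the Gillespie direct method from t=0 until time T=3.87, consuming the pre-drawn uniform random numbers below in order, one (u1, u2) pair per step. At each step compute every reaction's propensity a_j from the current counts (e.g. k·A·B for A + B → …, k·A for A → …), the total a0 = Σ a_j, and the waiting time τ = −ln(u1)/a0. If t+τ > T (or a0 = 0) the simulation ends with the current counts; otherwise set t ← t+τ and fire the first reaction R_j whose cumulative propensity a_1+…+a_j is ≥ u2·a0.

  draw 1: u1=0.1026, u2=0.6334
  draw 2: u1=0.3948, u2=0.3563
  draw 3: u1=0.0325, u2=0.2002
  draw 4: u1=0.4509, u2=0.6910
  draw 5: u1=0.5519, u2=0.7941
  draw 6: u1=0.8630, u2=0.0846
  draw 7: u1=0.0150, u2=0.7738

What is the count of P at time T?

P at T = 9

t=0.000: C=6 P=5 Y=2 B=6 D=5
Draw 1: a1=1.026, a2=0.525, a3=2.658, a0=4.209; τ=−ln(0.1026)/4.209=0.541 → t=0.541; u2·a0=0.6334·4.209=2.666; a1+a2=1.551 < 2.666 ≤ a1+…+a3=4.209 → R3 fires; C=5 P=6 Y=2 B=6 D=7
Draw 2: a1=0.855, a2=0.630, a3=2.215, a0=3.700; τ=−ln(0.3948)/3.700=0.251 → t=0.792; u2·a0=0.3563·3.700=1.318; a1=0.855 < 1.318 ≤ a1+a2=1.485 → R2 fires; C=5 P=7 Y=2 B=6 D=7
Draw 3: a1=0.855, a2=0.735, a3=2.215, a0=3.805; τ=−ln(0.0325)/3.805=0.901 → t=1.693; u2·a0=0.2002·3.805=0.762 ≤ a1=0.855 → R1 fires; C=4 P=7 Y=4 B=6 D=7
Draw 4: a1=0.684, a2=0.735, a3=1.772, a0=3.191; τ=−ln(0.4509)/3.191=0.250 → t=1.942; u2·a0=0.6910·3.191=2.205; a1+a2=1.419 < 2.205 ≤ a1+…+a3=3.191 → R3 fires; C=3 P=8 Y=4 B=6 D=9
Draw 5: a1=0.513, a2=0.840, a3=1.329, a0=2.682; τ=−ln(0.5519)/2.682=0.222 → t=2.164; u2·a0=0.7941·2.682=2.130; a1+a2=1.353 < 2.130 ≤ a1+…+a3=2.682 → R3 fires; C=2 P=9 Y=4 B=6 D=11
Draw 6: a1=0.342, a2=0.945, a3=0.886, a0=2.173; τ=−ln(0.8630)/2.173=0.068 → t=2.232; u2·a0=0.0846·2.173=0.184 ≤ a1=0.342 → R1 fires; C=1 P=9 Y=6 B=6 D=11
Draw 7: a1=0.171, a2=0.945, a3=0.443, a0=1.559; τ=−ln(0.0150)/1.559=2.694 → t=4.926 > T=3.87: stop.
Read off P at T=3.87: 9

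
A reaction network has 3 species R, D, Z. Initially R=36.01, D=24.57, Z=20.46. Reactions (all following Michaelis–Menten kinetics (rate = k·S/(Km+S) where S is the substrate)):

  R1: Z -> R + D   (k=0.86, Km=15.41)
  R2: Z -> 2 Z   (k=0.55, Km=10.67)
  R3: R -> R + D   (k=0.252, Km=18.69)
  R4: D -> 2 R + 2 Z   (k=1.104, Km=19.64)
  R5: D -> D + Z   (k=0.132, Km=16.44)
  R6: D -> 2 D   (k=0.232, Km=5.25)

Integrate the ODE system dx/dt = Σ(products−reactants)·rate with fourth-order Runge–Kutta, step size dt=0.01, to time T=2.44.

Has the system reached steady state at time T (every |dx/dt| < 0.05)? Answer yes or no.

Steady state at T: no

RK4 with dt=0.01: 244 steps to T=2.44. Trajectory (selected grid times):
t=0.00: R=36.01 D=24.57 Z=20.46
t=0.27: R=36.47 D=24.63 Z=20.78
t=0.54: R=36.94 D=24.70 Z=21.10
t=0.81: R=37.41 D=24.76 Z=21.41
t=1.08: R=37.88 D=24.83 Z=21.73
t=1.36: R=38.36 D=24.90 Z=22.06
t=1.63: R=38.83 D=24.97 Z=22.38
t=1.90: R=39.30 D=25.04 Z=22.70
t=2.17: R=39.78 D=25.11 Z=23.02
t=2.44: R=40.25 D=25.18 Z=23.33
Rates at T: R1=0.5180, R2=0.3774, R3=0.1721, R4=0.6202, R5=0.0799, R6=0.1920
dx/dt at T (Σ net stoichiometry × rate): R=+1.7583, D=+0.2618, Z=+1.1797
Largest |dx/dt| is |+1.7583| (R) ≥ 0.05 → not steady.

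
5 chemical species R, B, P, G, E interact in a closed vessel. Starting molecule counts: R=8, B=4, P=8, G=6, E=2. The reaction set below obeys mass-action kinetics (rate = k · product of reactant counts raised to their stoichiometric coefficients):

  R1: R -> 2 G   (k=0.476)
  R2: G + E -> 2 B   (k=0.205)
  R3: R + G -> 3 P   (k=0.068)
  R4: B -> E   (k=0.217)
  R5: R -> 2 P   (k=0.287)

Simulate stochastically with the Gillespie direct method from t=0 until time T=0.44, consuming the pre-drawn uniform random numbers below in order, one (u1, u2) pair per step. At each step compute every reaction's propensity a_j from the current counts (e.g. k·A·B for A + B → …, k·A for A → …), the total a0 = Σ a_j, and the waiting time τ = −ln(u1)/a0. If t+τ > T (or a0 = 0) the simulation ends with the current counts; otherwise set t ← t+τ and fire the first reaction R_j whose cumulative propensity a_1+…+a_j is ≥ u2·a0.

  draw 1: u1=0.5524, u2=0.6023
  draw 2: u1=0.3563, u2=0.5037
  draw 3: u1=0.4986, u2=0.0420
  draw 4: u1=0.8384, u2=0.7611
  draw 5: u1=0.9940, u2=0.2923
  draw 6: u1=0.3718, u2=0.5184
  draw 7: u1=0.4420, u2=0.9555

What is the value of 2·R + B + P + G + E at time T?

Check how each reaction changes W = 2·R + B + P + G + E (weight of products minus weight of reactants):
R1: R -> 2 G: (1·2) − (2·1) = 2 − 2 = 0
R2: G + E -> 2 B: (1·2) − (1·1 + 1·1) = 2 − 2 = 0
R3: R + G -> 3 P: (1·3) − (2·1 + 1·1) = 3 − 3 = 0
R4: B -> E: (1·1) − (1·1) = 1 − 1 = 0
R5: R -> 2 P: (1·2) − (2·1) = 2 − 2 = 0
Every reaction leaves W unchanged, so W is conserved and no simulation is needed: W(T) = W(0) = 2·8 + 4 + 8 + 6 + 2 = 36

Value at T = 36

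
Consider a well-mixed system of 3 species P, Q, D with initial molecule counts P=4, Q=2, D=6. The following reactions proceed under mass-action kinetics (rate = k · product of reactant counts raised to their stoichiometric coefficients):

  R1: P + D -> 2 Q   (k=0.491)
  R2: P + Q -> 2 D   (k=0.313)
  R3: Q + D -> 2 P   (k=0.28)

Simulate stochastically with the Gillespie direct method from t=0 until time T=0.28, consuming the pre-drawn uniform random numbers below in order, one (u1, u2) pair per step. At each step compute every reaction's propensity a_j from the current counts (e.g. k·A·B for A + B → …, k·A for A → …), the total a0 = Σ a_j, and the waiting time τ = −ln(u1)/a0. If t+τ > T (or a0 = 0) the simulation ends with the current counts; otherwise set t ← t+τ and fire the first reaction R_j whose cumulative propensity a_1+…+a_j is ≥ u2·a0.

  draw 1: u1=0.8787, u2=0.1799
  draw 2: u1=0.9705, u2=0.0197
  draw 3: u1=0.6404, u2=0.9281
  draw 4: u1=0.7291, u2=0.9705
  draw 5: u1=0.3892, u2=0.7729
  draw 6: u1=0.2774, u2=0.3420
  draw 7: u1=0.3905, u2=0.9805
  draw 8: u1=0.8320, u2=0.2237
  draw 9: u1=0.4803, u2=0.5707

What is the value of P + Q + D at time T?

Check how each reaction changes W = P + Q + D (weight of products minus weight of reactants):
R1: P + D -> 2 Q: (1·2) − (1·1 + 1·1) = 2 − 2 = 0
R2: P + Q -> 2 D: (1·2) − (1·1 + 1·1) = 2 − 2 = 0
R3: Q + D -> 2 P: (1·2) − (1·1 + 1·1) = 2 − 2 = 0
Every reaction leaves W unchanged, so W is conserved and no simulation is needed: W(T) = W(0) = 4 + 2 + 6 = 12

Value at T = 12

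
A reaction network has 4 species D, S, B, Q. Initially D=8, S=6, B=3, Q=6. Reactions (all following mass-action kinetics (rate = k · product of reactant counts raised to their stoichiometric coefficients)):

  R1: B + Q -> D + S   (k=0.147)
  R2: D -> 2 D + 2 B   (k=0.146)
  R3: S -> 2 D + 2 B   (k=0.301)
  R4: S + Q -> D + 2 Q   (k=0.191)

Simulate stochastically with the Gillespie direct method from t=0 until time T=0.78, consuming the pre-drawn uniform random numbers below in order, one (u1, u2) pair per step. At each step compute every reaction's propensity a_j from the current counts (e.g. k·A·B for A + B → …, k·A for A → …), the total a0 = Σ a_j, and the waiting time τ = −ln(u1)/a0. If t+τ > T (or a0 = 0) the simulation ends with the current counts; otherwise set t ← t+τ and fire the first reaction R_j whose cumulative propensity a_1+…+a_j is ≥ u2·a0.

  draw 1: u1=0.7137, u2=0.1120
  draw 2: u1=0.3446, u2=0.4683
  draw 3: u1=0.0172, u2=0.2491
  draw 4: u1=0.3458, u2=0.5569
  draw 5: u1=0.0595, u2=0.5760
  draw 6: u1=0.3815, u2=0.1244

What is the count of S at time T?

t=0.000: D=8 S=6 B=3 Q=6
Draw 1: a1=2.646, a2=1.168, a3=1.806, a4=6.876, a0=12.496; τ=−ln(0.7137)/12.496=0.027 → t=0.027; u2·a0=0.1120·12.496=1.400 ≤ a1=2.646 → R1 fires; D=9 S=7 B=2 Q=5
Draw 2: a1=1.470, a2=1.314, a3=2.107, a4=6.685, a0=11.576; τ=−ln(0.3446)/11.576=0.092 → t=0.119; u2·a0=0.4683·11.576=5.421; a1+…+a3=4.891 < 5.421 ≤ a1+…+a4=11.576 → R4 fires; D=10 S=6 B=2 Q=6
Draw 3: a1=1.764, a2=1.460, a3=1.806, a4=6.876, a0=11.906; τ=−ln(0.0172)/11.906=0.341 → t=0.460; u2·a0=0.2491·11.906=2.966; a1=1.764 < 2.966 ≤ a1+a2=3.224 → R2 fires; D=11 S=6 B=4 Q=6
Draw 4: a1=3.528, a2=1.606, a3=1.806, a4=6.876, a0=13.816; τ=−ln(0.3458)/13.816=0.077 → t=0.537; u2·a0=0.5569·13.816=7.694; a1+…+a3=6.940 < 7.694 ≤ a1+…+a4=13.816 → R4 fires; D=12 S=5 B=4 Q=7
Draw 5: a1=4.116, a2=1.752, a3=1.505, a4=6.685, a0=14.058; τ=−ln(0.0595)/14.058=0.201 → t=0.738; u2·a0=0.5760·14.058=8.097; a1+…+a3=7.373 < 8.097 ≤ a1+…+a4=14.058 → R4 fires; D=13 S=4 B=4 Q=8
Draw 6: a1=4.704, a2=1.898, a3=1.204, a4=6.112, a0=13.918; τ=−ln(0.3815)/13.918=0.069 → t=0.807 > T=0.78: stop.
Read off S at T=0.78: 4

S at T = 4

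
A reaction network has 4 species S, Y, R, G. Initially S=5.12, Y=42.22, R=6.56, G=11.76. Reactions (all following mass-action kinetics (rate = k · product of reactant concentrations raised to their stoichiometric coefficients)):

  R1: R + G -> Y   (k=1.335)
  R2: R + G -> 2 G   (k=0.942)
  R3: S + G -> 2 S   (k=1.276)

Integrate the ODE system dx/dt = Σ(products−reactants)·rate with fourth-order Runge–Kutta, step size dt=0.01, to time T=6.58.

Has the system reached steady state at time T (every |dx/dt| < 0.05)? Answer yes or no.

RK4 with dt=0.01: 658 steps to T=6.58. Trajectory (selected grid times):
t=0.00: S=5.12 Y=42.22 R=6.56 G=11.76
t=0.73: S=15.90 Y=45.56 R=0.87 G=0.00
t=1.46: S=15.90 Y=45.56 R=0.87 G=0.00
t=2.19: S=15.90 Y=45.56 R=0.87 G=0.00
t=2.92: S=15.90 Y=45.56 R=0.87 G=0.00
t=3.66: S=15.90 Y=45.56 R=0.87 G=0.00
t=4.39: S=15.90 Y=45.56 R=0.87 G=0.00
t=5.12: S=15.90 Y=45.56 R=0.87 G=0.00
t=5.85: S=15.90 Y=45.56 R=0.87 G=0.00
t=6.58: S=15.90 Y=45.56 R=0.87 G=0.00
Rates at T: R1=0.0000, R2=0.0000, R3=0.0000
dx/dt at T (Σ net stoichiometry × rate): S=+0.0000, Y=+0.0000, R=-0.0000, G=-0.0000
Largest |dx/dt| is |-0.0000| (G) < 0.05 → steady.

Steady state at T: yes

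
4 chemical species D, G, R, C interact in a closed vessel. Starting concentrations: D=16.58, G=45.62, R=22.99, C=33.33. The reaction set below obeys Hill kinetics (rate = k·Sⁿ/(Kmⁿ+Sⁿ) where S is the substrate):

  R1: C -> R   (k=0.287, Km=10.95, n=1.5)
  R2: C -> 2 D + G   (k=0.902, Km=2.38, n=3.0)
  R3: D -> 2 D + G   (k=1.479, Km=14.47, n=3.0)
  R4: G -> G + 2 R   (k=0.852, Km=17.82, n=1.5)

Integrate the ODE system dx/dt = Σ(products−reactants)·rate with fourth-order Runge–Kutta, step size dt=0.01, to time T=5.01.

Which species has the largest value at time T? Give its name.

Dominant species at T: G

RK4 with dt=0.01: 501 steps to T=5.01. Trajectory (selected grid times):
t=0.00: D=16.58 G=45.62 R=22.99 C=33.33
t=0.56: D=18.11 G=46.65 R=23.89 C=32.69
t=1.11: D=19.67 G=47.71 R=24.79 C=32.06
t=1.67: D=21.29 G=48.82 R=25.70 C=31.42
t=2.23: D=22.94 G=49.97 R=26.62 C=30.79
t=2.78: D=24.60 G=51.13 R=27.52 C=30.16
t=3.34: D=26.31 G=52.34 R=28.45 C=29.52
t=3.90: D=28.04 G=53.56 R=29.38 C=28.89
t=4.45: D=29.75 G=54.78 R=30.29 C=28.26
t=5.01: D=31.51 G=56.03 R=31.23 C=27.63
At T=5.01: D=31.51 G=56.03 R=31.23 C=27.63; the largest is G.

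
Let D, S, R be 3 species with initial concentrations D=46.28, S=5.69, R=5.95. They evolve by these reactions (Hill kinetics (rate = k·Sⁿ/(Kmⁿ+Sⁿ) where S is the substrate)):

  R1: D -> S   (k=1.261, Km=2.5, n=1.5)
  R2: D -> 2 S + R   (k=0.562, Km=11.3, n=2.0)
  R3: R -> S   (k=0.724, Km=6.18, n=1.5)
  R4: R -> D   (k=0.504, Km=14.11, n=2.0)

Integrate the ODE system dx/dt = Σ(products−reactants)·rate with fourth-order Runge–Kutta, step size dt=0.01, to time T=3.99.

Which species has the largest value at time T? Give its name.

Dominant species at T: D

RK4 with dt=0.01: 399 steps to T=3.99. Trajectory (selected grid times):
t=0.00: D=46.28 S=5.69 R=5.95
t=0.44: D=45.53 S=6.86 R=5.99
t=0.89: D=44.77 S=8.06 R=6.04
t=1.33: D=44.02 S=9.22 R=6.08
t=1.77: D=43.28 S=10.39 R=6.12
t=2.22: D=42.52 S=11.59 R=6.16
t=2.66: D=41.78 S=12.75 R=6.19
t=3.10: D=41.04 S=13.92 R=6.23
t=3.55: D=40.28 S=15.11 R=6.26
t=3.99: D=39.54 S=16.28 R=6.29
At T=3.99: D=39.54 S=16.28 R=6.29; the largest is D.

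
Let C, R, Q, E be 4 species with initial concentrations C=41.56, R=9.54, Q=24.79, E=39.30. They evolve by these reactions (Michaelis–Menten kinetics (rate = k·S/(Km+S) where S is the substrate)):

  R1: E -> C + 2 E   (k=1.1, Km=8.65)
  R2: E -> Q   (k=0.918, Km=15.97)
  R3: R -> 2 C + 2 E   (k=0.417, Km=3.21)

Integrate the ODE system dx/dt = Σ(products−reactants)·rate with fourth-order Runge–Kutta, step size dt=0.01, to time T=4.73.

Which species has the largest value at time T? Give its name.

Dominant species at T: C

RK4 with dt=0.01: 473 steps to T=4.73. Trajectory (selected grid times):
t=0.00: C=41.56 R=9.54 Q=24.79 E=39.30
t=0.53: C=42.37 R=9.37 Q=25.14 E=39.76
t=1.05: C=43.16 R=9.21 Q=25.48 E=40.21
t=1.58: C=43.97 R=9.05 Q=25.83 E=40.67
t=2.10: C=44.76 R=8.89 Q=26.17 E=41.12
t=2.63: C=45.57 R=8.73 Q=26.52 E=41.58
t=3.15: C=46.36 R=8.57 Q=26.87 E=42.02
t=3.68: C=47.16 R=8.41 Q=27.22 E=42.47
t=4.20: C=47.95 R=8.25 Q=27.57 E=42.91
t=4.73: C=48.75 R=8.09 Q=27.92 E=43.36
At T=4.73: C=48.75 R=8.09 Q=27.92 E=43.36; the largest is C.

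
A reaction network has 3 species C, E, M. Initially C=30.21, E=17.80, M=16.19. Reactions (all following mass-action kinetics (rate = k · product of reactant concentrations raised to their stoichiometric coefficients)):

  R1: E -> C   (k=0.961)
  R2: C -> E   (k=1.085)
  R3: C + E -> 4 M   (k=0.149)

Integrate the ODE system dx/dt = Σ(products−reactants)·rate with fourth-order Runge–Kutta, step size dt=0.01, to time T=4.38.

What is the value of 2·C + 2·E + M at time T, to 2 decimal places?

Value at T = 112.21

Check how each reaction changes W = 2·C + 2·E + M (weight of products minus weight of reactants):
R1: E -> C: (2·1) − (2·1) = 2 − 2 = 0
R2: C -> E: (2·1) − (2·1) = 2 − 2 = 0
R3: C + E -> 4 M: (1·4) − (2·1 + 2·1) = 4 − 4 = 0
Every reaction leaves W unchanged, so W is conserved and no simulation is needed: W(T) = W(0) = 2·30.21 + 2·17.80 + 16.19 = 112.21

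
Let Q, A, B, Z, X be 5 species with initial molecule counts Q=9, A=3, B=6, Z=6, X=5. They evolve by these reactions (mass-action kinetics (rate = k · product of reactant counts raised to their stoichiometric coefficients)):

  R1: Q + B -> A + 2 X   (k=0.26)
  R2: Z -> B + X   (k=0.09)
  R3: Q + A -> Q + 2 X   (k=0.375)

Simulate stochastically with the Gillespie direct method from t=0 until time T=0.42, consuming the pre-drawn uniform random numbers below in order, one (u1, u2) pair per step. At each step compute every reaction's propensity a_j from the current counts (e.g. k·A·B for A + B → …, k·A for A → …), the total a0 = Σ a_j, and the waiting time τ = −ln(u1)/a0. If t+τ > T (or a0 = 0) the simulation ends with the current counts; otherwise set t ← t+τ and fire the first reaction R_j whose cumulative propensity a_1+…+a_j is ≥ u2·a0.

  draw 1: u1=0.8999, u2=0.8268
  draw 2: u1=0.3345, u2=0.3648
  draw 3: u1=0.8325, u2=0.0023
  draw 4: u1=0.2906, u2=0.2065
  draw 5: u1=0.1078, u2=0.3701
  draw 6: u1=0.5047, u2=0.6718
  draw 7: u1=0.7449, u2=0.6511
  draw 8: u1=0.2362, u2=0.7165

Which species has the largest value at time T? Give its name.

Dominant species at T: X

t=0.000: Q=9 A=3 B=6 Z=6 X=5
Draw 1: a1=14.040, a2=0.540, a3=10.125, a0=24.705; τ=−ln(0.8999)/24.705=0.004 → t=0.004; u2·a0=0.8268·24.705=20.426; a1+a2=14.580 < 20.426 ≤ a1+…+a3=24.705 → R3 fires; Q=9 A=2 B=6 Z=6 X=7
Draw 2: a1=14.040, a2=0.540, a3=6.750, a0=21.330; τ=−ln(0.3345)/21.330=0.051 → t=0.056; u2·a0=0.3648·21.330=7.781 ≤ a1=14.040 → R1 fires; Q=8 A=3 B=5 Z=6 X=9
Draw 3: a1=10.400, a2=0.540, a3=9.000, a0=19.940; τ=−ln(0.8325)/19.940=0.009 → t=0.065; u2·a0=0.0023·19.940=0.046 ≤ a1=10.400 → R1 fires; Q=7 A=4 B=4 Z=6 X=11
Draw 4: a1=7.280, a2=0.540, a3=10.500, a0=18.320; τ=−ln(0.2906)/18.320=0.067 → t=0.132; u2·a0=0.2065·18.320=3.783 ≤ a1=7.280 → R1 fires; Q=6 A=5 B=3 Z=6 X=13
Draw 5: a1=4.680, a2=0.540, a3=11.250, a0=16.470; τ=−ln(0.1078)/16.470=0.135 → t=0.268; u2·a0=0.3701·16.470=6.096; a1+a2=5.220 < 6.096 ≤ a1+…+a3=16.470 → R3 fires; Q=6 A=4 B=3 Z=6 X=15
Draw 6: a1=4.680, a2=0.540, a3=9.000, a0=14.220; τ=−ln(0.5047)/14.220=0.048 → t=0.316; u2·a0=0.6718·14.220=9.553; a1+a2=5.220 < 9.553 ≤ a1+…+a3=14.220 → R3 fires; Q=6 A=3 B=3 Z=6 X=17
Draw 7: a1=4.680, a2=0.540, a3=6.750, a0=11.970; τ=−ln(0.7449)/11.970=0.025 → t=0.340; u2·a0=0.6511·11.970=7.794; a1+a2=5.220 < 7.794 ≤ a1+…+a3=11.970 → R3 fires; Q=6 A=2 B=3 Z=6 X=19
Draw 8: a1=4.680, a2=0.540, a3=4.500, a0=9.720; τ=−ln(0.2362)/9.720=0.148 → t=0.489 > T=0.42: stop.
At T=0.42: Q=6 A=2 B=3 Z=6 X=19; the largest is X.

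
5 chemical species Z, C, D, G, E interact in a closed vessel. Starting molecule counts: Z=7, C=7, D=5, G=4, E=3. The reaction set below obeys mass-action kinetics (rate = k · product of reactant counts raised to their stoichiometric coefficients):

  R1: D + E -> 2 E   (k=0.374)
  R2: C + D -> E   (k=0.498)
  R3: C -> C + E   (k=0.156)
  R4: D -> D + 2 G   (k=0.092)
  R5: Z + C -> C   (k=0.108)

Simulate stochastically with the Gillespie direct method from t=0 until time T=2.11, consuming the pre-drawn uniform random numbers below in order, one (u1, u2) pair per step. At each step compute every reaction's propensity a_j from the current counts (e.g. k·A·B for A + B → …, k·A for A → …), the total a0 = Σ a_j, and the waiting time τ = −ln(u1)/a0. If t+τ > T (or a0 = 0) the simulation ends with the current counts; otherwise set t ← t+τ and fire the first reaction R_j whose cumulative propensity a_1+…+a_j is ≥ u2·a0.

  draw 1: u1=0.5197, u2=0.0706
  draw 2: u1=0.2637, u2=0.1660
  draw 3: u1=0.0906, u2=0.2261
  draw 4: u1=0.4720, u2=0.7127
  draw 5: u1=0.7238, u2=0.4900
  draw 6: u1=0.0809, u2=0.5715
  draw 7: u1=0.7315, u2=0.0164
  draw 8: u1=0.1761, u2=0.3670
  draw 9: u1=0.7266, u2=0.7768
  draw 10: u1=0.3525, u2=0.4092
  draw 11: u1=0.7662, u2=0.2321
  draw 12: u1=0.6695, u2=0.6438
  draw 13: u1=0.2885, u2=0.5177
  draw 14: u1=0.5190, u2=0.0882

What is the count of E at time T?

t=0.000: Z=7 C=7 D=5 G=4 E=3
Draw 1: a1=5.610, a2=17.430, a3=1.092, a4=0.460, a5=5.292, a0=29.884; τ=−ln(0.5197)/29.884=0.022 → t=0.022; u2·a0=0.0706·29.884=2.110 ≤ a1=5.610 → R1 fires; Z=7 C=7 D=4 G=4 E=4
Draw 2: a1=5.984, a2=13.944, a3=1.092, a4=0.368, a5=5.292, a0=26.680; τ=−ln(0.2637)/26.680=0.050 → t=0.072; u2·a0=0.1660·26.680=4.429 ≤ a1=5.984 → R1 fires; Z=7 C=7 D=3 G=4 E=5
Draw 3: a1=5.610, a2=10.458, a3=1.092, a4=0.276, a5=5.292, a0=22.728; τ=−ln(0.0906)/22.728=0.106 → t=0.178; u2·a0=0.2261·22.728=5.139 ≤ a1=5.610 → R1 fires; Z=7 C=7 D=2 G=4 E=6
Draw 4: a1=4.488, a2=6.972, a3=1.092, a4=0.184, a5=5.292, a0=18.028; τ=−ln(0.4720)/18.028=0.042 → t=0.219; u2·a0=0.7127·18.028=12.849; a1+…+a4=12.736 < 12.849 ≤ a1+…+a5=18.028 → R5 fires; Z=6 C=7 D=2 G=4 E=6
Draw 5: a1=4.488, a2=6.972, a3=1.092, a4=0.184, a5=4.536, a0=17.272; τ=−ln(0.7238)/17.272=0.019 → t=0.238; u2·a0=0.4900·17.272=8.463; a1=4.488 < 8.463 ≤ a1+a2=11.460 → R2 fires; Z=6 C=6 D=1 G=4 E=7
Draw 6: a1=2.618, a2=2.988, a3=0.936, a4=0.092, a5=3.888, a0=10.522; τ=−ln(0.0809)/10.522=0.239 → t=0.477; u2·a0=0.5715·10.522=6.013; a1+a2=5.606 < 6.013 ≤ a1+…+a3=6.542 → R3 fires; Z=6 C=6 D=1 G=4 E=8
Draw 7: a1=2.992, a2=2.988, a3=0.936, a4=0.092, a5=3.888, a0=10.896; τ=−ln(0.7315)/10.896=0.029 → t=0.506; u2·a0=0.0164·10.896=0.179 ≤ a1=2.992 → R1 fires; Z=6 C=6 D=0 G=4 E=9
Draw 8: a1=0.000, a2=0.000, a3=0.936, a4=0.000, a5=3.888, a0=4.824; τ=−ln(0.1761)/4.824=0.360 → t=0.866; u2·a0=0.3670·4.824=1.770; a1+…+a4=0.936 < 1.770 ≤ a1+…+a5=4.824 → R5 fires; Z=5 C=6 D=0 G=4 E=9
Draw 9: a1=0.000, a2=0.000, a3=0.936, a4=0.000, a5=3.240, a0=4.176; τ=−ln(0.7266)/4.176=0.076 → t=0.942; u2·a0=0.7768·4.176=3.244; a1+…+a4=0.936 < 3.244 ≤ a1+…+a5=4.176 → R5 fires; Z=4 C=6 D=0 G=4 E=9
Draw 10: a1=0.000, a2=0.000, a3=0.936, a4=0.000, a5=2.592, a0=3.528; τ=−ln(0.3525)/3.528=0.296 → t=1.238; u2·a0=0.4092·3.528=1.444; a1+…+a4=0.936 < 1.444 ≤ a1+…+a5=3.528 → R5 fires; Z=3 C=6 D=0 G=4 E=9
Draw 11: a1=0.000, a2=0.000, a3=0.936, a4=0.000, a5=1.944, a0=2.880; τ=−ln(0.7662)/2.880=0.092 → t=1.330; u2·a0=0.2321·2.880=0.668; a1+a2=0.000 < 0.668 ≤ a1+…+a3=0.936 → R3 fires; Z=3 C=6 D=0 G=4 E=10
Draw 12: a1=0.000, a2=0.000, a3=0.936, a4=0.000, a5=1.944, a0=2.880; τ=−ln(0.6695)/2.880=0.139 → t=1.469; u2·a0=0.6438·2.880=1.854; a1+…+a4=0.936 < 1.854 ≤ a1+…+a5=2.880 → R5 fires; Z=2 C=6 D=0 G=4 E=10
Draw 13: a1=0.000, a2=0.000, a3=0.936, a4=0.000, a5=1.296, a0=2.232; τ=−ln(0.2885)/2.232=0.557 → t=2.026; u2·a0=0.5177·2.232=1.156; a1+…+a4=0.936 < 1.156 ≤ a1+…+a5=2.232 → R5 fires; Z=1 C=6 D=0 G=4 E=10
Draw 14: a1=0.000, a2=0.000, a3=0.936, a4=0.000, a5=0.648, a0=1.584; τ=−ln(0.5190)/1.584=0.414 → t=2.440 > T=2.11: stop.
Read off E at T=2.11: 10

E at T = 10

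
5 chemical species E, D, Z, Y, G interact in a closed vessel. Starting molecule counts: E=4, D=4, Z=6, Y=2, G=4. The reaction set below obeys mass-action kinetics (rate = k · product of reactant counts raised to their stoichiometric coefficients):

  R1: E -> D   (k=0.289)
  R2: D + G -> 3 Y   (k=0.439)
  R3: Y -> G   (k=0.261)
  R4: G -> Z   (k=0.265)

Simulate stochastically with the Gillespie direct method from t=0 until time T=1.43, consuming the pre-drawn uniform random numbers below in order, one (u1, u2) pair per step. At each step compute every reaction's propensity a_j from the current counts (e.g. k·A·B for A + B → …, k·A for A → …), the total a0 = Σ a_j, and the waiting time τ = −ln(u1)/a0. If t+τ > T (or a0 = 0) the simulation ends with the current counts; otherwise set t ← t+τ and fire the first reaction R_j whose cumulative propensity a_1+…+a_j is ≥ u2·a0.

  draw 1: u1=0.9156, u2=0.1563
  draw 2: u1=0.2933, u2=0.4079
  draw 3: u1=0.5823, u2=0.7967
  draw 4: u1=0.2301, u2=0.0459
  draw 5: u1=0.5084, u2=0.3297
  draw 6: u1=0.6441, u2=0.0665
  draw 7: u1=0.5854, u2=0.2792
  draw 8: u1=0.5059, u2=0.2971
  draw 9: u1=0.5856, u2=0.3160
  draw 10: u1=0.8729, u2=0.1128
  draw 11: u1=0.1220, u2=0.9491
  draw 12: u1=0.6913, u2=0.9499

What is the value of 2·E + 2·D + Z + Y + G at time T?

Value at T = 28

Check how each reaction changes W = 2·E + 2·D + Z + Y + G (weight of products minus weight of reactants):
R1: E -> D: (2·1) − (2·1) = 2 − 2 = 0
R2: D + G -> 3 Y: (1·3) − (2·1 + 1·1) = 3 − 3 = 0
R3: Y -> G: (1·1) − (1·1) = 1 − 1 = 0
R4: G -> Z: (1·1) − (1·1) = 1 − 1 = 0
Every reaction leaves W unchanged, so W is conserved and no simulation is needed: W(T) = W(0) = 2·4 + 2·4 + 6 + 2 + 4 = 28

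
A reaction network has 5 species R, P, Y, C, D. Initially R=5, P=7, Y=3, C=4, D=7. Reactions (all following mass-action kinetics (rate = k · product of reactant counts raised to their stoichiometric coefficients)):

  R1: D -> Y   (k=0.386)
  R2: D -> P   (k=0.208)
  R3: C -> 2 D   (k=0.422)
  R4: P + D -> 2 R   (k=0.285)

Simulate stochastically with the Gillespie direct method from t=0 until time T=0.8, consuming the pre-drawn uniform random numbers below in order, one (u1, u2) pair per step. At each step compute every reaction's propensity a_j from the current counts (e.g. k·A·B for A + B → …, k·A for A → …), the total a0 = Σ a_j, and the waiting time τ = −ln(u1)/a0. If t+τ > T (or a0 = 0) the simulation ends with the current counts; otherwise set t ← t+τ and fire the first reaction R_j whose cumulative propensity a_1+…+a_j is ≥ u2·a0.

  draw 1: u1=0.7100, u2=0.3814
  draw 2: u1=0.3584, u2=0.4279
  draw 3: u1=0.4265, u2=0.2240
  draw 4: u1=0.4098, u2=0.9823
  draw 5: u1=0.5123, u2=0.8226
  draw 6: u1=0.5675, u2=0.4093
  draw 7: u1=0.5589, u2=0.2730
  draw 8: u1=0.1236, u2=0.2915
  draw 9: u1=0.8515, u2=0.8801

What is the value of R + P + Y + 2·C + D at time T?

Value at T = 30

Check how each reaction changes W = R + P + Y + 2·C + D (weight of products minus weight of reactants):
R1: D -> Y: (1·1) − (1·1) = 1 − 1 = 0
R2: D -> P: (1·1) − (1·1) = 1 − 1 = 0
R3: C -> 2 D: (1·2) − (2·1) = 2 − 2 = 0
R4: P + D -> 2 R: (1·2) − (1·1 + 1·1) = 2 − 2 = 0
Every reaction leaves W unchanged, so W is conserved and no simulation is needed: W(T) = W(0) = 5 + 7 + 3 + 2·4 + 7 = 30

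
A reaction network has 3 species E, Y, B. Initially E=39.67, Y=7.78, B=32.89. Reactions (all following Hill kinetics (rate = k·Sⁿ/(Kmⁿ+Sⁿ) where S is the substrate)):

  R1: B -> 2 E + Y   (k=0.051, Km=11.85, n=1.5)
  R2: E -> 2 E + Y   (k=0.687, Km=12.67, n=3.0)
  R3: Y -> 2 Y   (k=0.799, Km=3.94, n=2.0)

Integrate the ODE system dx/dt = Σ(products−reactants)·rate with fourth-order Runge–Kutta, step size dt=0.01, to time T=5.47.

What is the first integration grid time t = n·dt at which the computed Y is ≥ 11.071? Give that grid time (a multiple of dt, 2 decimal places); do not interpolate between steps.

RK4 with dt=0.01: 547 steps to T=5.47. Trajectory (selected grid times):
t=0.00: E=39.67 Y=7.78 B=32.89
t=0.61: E=40.13 Y=8.61 B=32.86
t=1.22: E=40.58 Y=9.45 B=32.84
t=1.82: E=41.04 Y=10.29 B=32.81
t=2.37: E=41.45 Y=11.06 B=32.79
t=2.38: E=41.46 Y=11.08 B=32.79
t=2.43: E=41.49 Y=11.15 B=32.79
t=3.04: E=41.95 Y=12.02 B=32.76
t=3.65: E=42.41 Y=12.90 B=32.74
t=4.25: E=42.86 Y=13.76 B=32.71
t=4.86: E=43.32 Y=14.65 B=32.69
t=5.47: E=43.78 Y=15.54 B=32.66
Y(2.37)=11.064 < 11.071 but Y(2.38)=11.079 ≥ 11.071, so the first grid time is t=2.38.

Threshold first reached at t = 2.38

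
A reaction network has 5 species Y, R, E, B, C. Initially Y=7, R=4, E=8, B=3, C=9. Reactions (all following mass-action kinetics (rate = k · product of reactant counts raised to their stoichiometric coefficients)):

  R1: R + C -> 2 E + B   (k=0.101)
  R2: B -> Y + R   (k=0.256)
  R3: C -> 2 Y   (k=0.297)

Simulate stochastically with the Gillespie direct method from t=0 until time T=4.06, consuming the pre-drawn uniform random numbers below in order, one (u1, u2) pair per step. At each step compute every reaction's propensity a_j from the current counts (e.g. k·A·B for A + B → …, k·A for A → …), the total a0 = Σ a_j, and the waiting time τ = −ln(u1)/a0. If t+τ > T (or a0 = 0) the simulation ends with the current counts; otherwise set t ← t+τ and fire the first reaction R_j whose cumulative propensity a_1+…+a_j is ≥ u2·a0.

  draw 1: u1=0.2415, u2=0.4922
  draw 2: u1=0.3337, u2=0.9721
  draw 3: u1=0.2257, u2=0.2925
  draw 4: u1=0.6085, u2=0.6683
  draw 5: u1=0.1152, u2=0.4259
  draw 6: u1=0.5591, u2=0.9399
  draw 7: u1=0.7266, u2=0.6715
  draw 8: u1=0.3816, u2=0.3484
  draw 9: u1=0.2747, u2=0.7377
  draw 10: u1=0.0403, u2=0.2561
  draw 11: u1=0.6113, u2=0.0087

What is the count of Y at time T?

t=0.000: Y=7 R=4 E=8 B=3 C=9
Draw 1: a1=3.636, a2=0.768, a3=2.673, a0=7.077; τ=−ln(0.2415)/7.077=0.201 → t=0.201; u2·a0=0.4922·7.077=3.483 ≤ a1=3.636 → R1 fires; Y=7 R=3 E=10 B=4 C=8
Draw 2: a1=2.424, a2=1.024, a3=2.376, a0=5.824; τ=−ln(0.3337)/5.824=0.188 → t=0.389; u2·a0=0.9721·5.824=5.662; a1+a2=3.448 < 5.662 ≤ a1+…+a3=5.824 → R3 fires; Y=9 R=3 E=10 B=4 C=7
Draw 3: a1=2.121, a2=1.024, a3=2.079, a0=5.224; τ=−ln(0.2257)/5.224=0.285 → t=0.674; u2·a0=0.2925·5.224=1.528 ≤ a1=2.121 → R1 fires; Y=9 R=2 E=12 B=5 C=6
Draw 4: a1=1.212, a2=1.280, a3=1.782, a0=4.274; τ=−ln(0.6085)/4.274=0.116 → t=0.790; u2·a0=0.6683·4.274=2.856; a1+a2=2.492 < 2.856 ≤ a1+…+a3=4.274 → R3 fires; Y=11 R=2 E=12 B=5 C=5
Draw 5: a1=1.010, a2=1.280, a3=1.485, a0=3.775; τ=−ln(0.1152)/3.775=0.572 → t=1.363; u2·a0=0.4259·3.775=1.608; a1=1.010 < 1.608 ≤ a1+a2=2.290 → R2 fires; Y=12 R=3 E=12 B=4 C=5
Draw 6: a1=1.515, a2=1.024, a3=1.485, a0=4.024; τ=−ln(0.5591)/4.024=0.144 → t=1.507; u2·a0=0.9399·4.024=3.782; a1+a2=2.539 < 3.782 ≤ a1+…+a3=4.024 → R3 fires; Y=14 R=3 E=12 B=4 C=4
Draw 7: a1=1.212, a2=1.024, a3=1.188, a0=3.424; τ=−ln(0.7266)/3.424=0.093 → t=1.601; u2·a0=0.6715·3.424=2.299; a1+a2=2.236 < 2.299 ≤ a1+…+a3=3.424 → R3 fires; Y=16 R=3 E=12 B=4 C=3
Draw 8: a1=0.909, a2=1.024, a3=0.891, a0=2.824; τ=−ln(0.3816)/2.824=0.341 → t=1.942; u2·a0=0.3484·2.824=0.984; a1=0.909 < 0.984 ≤ a1+a2=1.933 → R2 fires; Y=17 R=4 E=12 B=3 C=3
Draw 9: a1=1.212, a2=0.768, a3=0.891, a0=2.871; τ=−ln(0.2747)/2.871=0.450 → t=2.392; u2·a0=0.7377·2.871=2.118; a1+a2=1.980 < 2.118 ≤ a1+…+a3=2.871 → R3 fires; Y=19 R=4 E=12 B=3 C=2
Draw 10: a1=0.808, a2=0.768, a3=0.594, a0=2.170; τ=−ln(0.0403)/2.170=1.480 → t=3.872; u2·a0=0.2561·2.170=0.556 ≤ a1=0.808 → R1 fires; Y=19 R=3 E=14 B=4 C=1
Draw 11: a1=0.303, a2=1.024, a3=0.297, a0=1.624; τ=−ln(0.6113)/1.624=0.303 → t=4.175 > T=4.06: stop.
Read off Y at T=4.06: 19

Y at T = 19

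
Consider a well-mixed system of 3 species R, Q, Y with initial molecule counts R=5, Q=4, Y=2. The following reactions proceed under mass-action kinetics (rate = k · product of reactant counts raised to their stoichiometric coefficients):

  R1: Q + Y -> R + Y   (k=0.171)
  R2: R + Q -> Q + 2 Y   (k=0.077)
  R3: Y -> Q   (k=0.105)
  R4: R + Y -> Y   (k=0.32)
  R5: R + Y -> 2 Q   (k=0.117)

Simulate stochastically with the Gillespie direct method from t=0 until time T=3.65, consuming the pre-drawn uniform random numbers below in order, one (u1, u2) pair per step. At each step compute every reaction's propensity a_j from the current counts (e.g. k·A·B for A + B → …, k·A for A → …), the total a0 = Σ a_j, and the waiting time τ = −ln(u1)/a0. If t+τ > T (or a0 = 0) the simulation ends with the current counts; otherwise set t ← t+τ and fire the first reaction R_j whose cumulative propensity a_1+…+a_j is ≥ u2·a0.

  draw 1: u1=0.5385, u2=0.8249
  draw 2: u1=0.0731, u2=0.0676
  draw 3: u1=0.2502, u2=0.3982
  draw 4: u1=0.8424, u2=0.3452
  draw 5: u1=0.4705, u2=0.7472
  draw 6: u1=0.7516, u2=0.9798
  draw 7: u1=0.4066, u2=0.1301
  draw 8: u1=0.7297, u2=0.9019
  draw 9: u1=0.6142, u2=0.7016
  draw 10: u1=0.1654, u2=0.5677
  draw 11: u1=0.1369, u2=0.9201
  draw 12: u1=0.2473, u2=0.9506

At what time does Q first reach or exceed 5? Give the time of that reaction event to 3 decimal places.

Threshold first reached at t = 1.027

t=0.000: R=5 Q=4 Y=2
Draw 1: a1=1.368, a2=1.540, a3=0.210, a4=3.200, a5=1.170, a0=7.488; τ=−ln(0.5385)/7.488=0.083 → t=0.083; u2·a0=0.8249·7.488=6.177; a1+…+a3=3.118 < 6.177 ≤ a1+…+a4=6.318 → R4 fires; R=4 Q=4 Y=2
Draw 2: a1=1.368, a2=1.232, a3=0.210, a4=2.560, a5=0.936, a0=6.306; τ=−ln(0.0731)/6.306=0.415 → t=0.497; u2·a0=0.0676·6.306=0.426 ≤ a1=1.368 → R1 fires; R=5 Q=3 Y=2
Draw 3: a1=1.026, a2=1.155, a3=0.210, a4=3.200, a5=1.170, a0=6.761; τ=−ln(0.2502)/6.761=0.205 → t=0.702; u2·a0=0.3982·6.761=2.692; a1+…+a3=2.391 < 2.692 ≤ a1+…+a4=5.591 → R4 fires; R=4 Q=3 Y=2
Draw 4: a1=1.026, a2=0.924, a3=0.210, a4=2.560, a5=0.936, a0=5.656; τ=−ln(0.8424)/5.656=0.030 → t=0.733; u2·a0=0.3452·5.656=1.952; a1+a2=1.950 < 1.952 ≤ a1+…+a3=2.160 → R3 fires; R=4 Q=4 Y=1
Draw 5: a1=0.684, a2=1.232, a3=0.105, a4=1.280, a5=0.468, a0=3.769; τ=−ln(0.4705)/3.769=0.200 → t=0.933; u2·a0=0.7472·3.769=2.816; a1+…+a3=2.021 < 2.816 ≤ a1+…+a4=3.301 → R4 fires; R=3 Q=4 Y=1
Draw 6: a1=0.684, a2=0.924, a3=0.105, a4=0.960, a5=0.351, a0=3.024; τ=−ln(0.7516)/3.024=0.094 → t=1.027; u2·a0=0.9798·3.024=2.963; a1+…+a4=2.673 < 2.963 ≤ a1+…+a5=3.024 → R5 fires; R=2 Q=6 Y=0
Draw 7: a1=0.000, a2=0.924, a3=0.000, a4=0.000, a5=0.000, a0=0.924; τ=−ln(0.4066)/0.924=0.974 → t=2.001; u2·a0=0.1301·0.924=0.120; a1=0.000 < 0.120 ≤ a1+a2=0.924 → R2 fires; R=1 Q=6 Y=2
Draw 8: a1=2.052, a2=0.462, a3=0.210, a4=0.640, a5=0.234, a0=3.598; τ=−ln(0.7297)/3.598=0.088 → t=2.089; u2·a0=0.9019·3.598=3.245; a1+…+a3=2.724 < 3.245 ≤ a1+…+a4=3.364 → R4 fires; R=0 Q=6 Y=2
Draw 9: a1=2.052, a2=0.000, a3=0.210, a4=0.000, a5=0.000, a0=2.262; τ=−ln(0.6142)/2.262=0.215 → t=2.304; u2·a0=0.7016·2.262=1.587 ≤ a1=2.052 → R1 fires; R=1 Q=5 Y=2
Draw 10: a1=1.710, a2=0.385, a3=0.210, a4=0.640, a5=0.234, a0=3.179; τ=−ln(0.1654)/3.179=0.566 → t=2.870; u2·a0=0.5677·3.179=1.805; a1=1.710 < 1.805 ≤ a1+a2=2.095 → R2 fires; R=0 Q=5 Y=4
Draw 11: a1=3.420, a2=0.000, a3=0.420, a4=0.000, a5=0.000, a0=3.840; τ=−ln(0.1369)/3.840=0.518 → t=3.388; u2·a0=0.9201·3.840=3.533; a1+a2=3.420 < 3.533 ≤ a1+…+a3=3.840 → R3 fires; R=0 Q=6 Y=3
Draw 12: a1=3.078, a2=0.000, a3=0.315, a4=0.000, a5=0.000, a0=3.393; τ=−ln(0.2473)/3.393=0.412 → t=3.800 > T=3.65: stop.
Q first becomes ≥ 5 when it reaches 6 at the event at t=1.027.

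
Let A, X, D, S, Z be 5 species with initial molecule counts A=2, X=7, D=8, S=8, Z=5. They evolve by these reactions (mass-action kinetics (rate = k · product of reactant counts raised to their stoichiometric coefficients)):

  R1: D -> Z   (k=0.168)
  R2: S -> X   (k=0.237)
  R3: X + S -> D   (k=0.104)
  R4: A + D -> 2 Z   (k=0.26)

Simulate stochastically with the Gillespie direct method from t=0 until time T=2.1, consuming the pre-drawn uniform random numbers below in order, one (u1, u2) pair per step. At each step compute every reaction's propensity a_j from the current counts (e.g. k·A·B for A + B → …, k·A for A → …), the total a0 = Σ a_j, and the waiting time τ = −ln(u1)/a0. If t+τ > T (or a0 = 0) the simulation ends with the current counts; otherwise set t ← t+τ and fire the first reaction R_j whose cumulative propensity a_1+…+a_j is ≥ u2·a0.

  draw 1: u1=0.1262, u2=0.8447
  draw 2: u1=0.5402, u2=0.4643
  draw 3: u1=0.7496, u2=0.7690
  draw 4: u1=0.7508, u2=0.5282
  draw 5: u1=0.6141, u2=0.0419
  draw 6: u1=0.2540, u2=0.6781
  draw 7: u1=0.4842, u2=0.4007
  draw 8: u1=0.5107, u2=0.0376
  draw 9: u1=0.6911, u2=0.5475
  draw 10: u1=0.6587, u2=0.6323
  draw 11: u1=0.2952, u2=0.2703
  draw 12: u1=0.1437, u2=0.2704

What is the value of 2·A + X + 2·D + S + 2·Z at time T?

Value at T = 45

Check how each reaction changes W = 2·A + X + 2·D + S + 2·Z (weight of products minus weight of reactants):
R1: D -> Z: (2·1) − (2·1) = 2 − 2 = 0
R2: S -> X: (1·1) − (1·1) = 1 − 1 = 0
R3: X + S -> D: (2·1) − (1·1 + 1·1) = 2 − 2 = 0
R4: A + D -> 2 Z: (2·2) − (2·1 + 2·1) = 4 − 4 = 0
Every reaction leaves W unchanged, so W is conserved and no simulation is needed: W(T) = W(0) = 2·2 + 7 + 2·8 + 8 + 2·5 = 45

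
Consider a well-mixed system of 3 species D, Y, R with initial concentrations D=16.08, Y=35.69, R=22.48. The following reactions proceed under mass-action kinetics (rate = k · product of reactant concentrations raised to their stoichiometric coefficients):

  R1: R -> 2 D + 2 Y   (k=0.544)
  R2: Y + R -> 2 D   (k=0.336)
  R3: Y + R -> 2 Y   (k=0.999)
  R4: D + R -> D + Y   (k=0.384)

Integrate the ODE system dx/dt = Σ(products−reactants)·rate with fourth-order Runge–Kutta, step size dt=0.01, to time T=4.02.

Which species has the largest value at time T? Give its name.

RK4 with dt=0.01: 402 steps to T=4.02. Trajectory (selected grid times):
t=0.00: D=16.08 Y=35.69 R=22.48
t=0.45: D=26.27 Y=48.55 R=0.00
t=0.89: D=26.27 Y=48.55 R=0.00
t=1.34: D=26.27 Y=48.55 R=0.00
t=1.79: D=26.27 Y=48.55 R=0.00
t=2.23: D=26.27 Y=48.55 R=0.00
t=2.68: D=26.27 Y=48.55 R=0.00
t=3.13: D=26.27 Y=48.55 R=0.00
t=3.57: D=26.27 Y=48.55 R=0.00
t=4.02: D=26.27 Y=48.55 R=0.00
At T=4.02: D=26.27 Y=48.55 R=0.00; the largest is Y.

Dominant species at T: Y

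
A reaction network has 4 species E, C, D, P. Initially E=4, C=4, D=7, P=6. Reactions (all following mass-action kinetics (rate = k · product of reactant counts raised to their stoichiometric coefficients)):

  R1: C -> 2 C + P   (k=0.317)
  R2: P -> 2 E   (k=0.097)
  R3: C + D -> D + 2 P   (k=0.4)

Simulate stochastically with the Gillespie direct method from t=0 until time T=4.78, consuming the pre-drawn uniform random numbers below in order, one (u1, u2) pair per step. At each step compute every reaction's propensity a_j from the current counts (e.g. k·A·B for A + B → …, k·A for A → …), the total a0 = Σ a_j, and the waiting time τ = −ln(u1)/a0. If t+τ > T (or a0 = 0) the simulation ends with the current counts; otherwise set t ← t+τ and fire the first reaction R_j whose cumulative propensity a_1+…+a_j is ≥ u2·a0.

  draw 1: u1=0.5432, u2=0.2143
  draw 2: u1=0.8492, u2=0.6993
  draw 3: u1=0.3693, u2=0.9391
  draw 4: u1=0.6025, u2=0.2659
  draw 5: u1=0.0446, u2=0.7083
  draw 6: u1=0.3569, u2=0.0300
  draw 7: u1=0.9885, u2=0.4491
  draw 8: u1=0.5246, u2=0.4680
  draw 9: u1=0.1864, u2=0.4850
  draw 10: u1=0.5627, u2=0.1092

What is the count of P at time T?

P at T = 9

t=0.000: E=4 C=4 D=7 P=6
Draw 1: a1=1.268, a2=0.582, a3=11.200, a0=13.050; τ=−ln(0.5432)/13.050=0.047 → t=0.047; u2·a0=0.2143·13.050=2.797; a1+a2=1.850 < 2.797 ≤ a1+…+a3=13.050 → R3 fires; E=4 C=3 D=7 P=8
Draw 2: a1=0.951, a2=0.776, a3=8.400, a0=10.127; τ=−ln(0.8492)/10.127=0.016 → t=0.063; u2·a0=0.6993·10.127=7.082; a1+a2=1.727 < 7.082 ≤ a1+…+a3=10.127 → R3 fires; E=4 C=2 D=7 P=10
Draw 3: a1=0.634, a2=0.970, a3=5.600, a0=7.204; τ=−ln(0.3693)/7.204=0.138 → t=0.201; u2·a0=0.9391·7.204=6.765; a1+a2=1.604 < 6.765 ≤ a1+…+a3=7.204 → R3 fires; E=4 C=1 D=7 P=12
Draw 4: a1=0.317, a2=1.164, a3=2.800, a0=4.281; τ=−ln(0.6025)/4.281=0.118 → t=0.320; u2·a0=0.2659·4.281=1.138; a1=0.317 < 1.138 ≤ a1+a2=1.481 → R2 fires; E=6 C=1 D=7 P=11
Draw 5: a1=0.317, a2=1.067, a3=2.800, a0=4.184; τ=−ln(0.0446)/4.184=0.743 → t=1.063; u2·a0=0.7083·4.184=2.964; a1+a2=1.384 < 2.964 ≤ a1+…+a3=4.184 → R3 fires; E=6 C=0 D=7 P=13
Draw 6: a1=0.000, a2=1.261, a3=0.000, a0=1.261; τ=−ln(0.3569)/1.261=0.817 → t=1.880; u2·a0=0.0300·1.261=0.038; a1=0.000 < 0.038 ≤ a1+a2=1.261 → R2 fires; E=8 C=0 D=7 P=12
Draw 7: a1=0.000, a2=1.164, a3=0.000, a0=1.164; τ=−ln(0.9885)/1.164=0.010 → t=1.890; u2·a0=0.4491·1.164=0.523; a1=0.000 < 0.523 ≤ a1+a2=1.164 → R2 fires; E=10 C=0 D=7 P=11
Draw 8: a1=0.000, a2=1.067, a3=0.000, a0=1.067; τ=−ln(0.5246)/1.067=0.605 → t=2.494; u2·a0=0.4680·1.067=0.499; a1=0.000 < 0.499 ≤ a1+a2=1.067 → R2 fires; E=12 C=0 D=7 P=10
Draw 9: a1=0.000, a2=0.970, a3=0.000, a0=0.970; τ=−ln(0.1864)/0.970=1.732 → t=4.226; u2·a0=0.4850·0.970=0.470; a1=0.000 < 0.470 ≤ a1+a2=0.970 → R2 fires; E=14 C=0 D=7 P=9
Draw 10: a1=0.000, a2=0.873, a3=0.000, a0=0.873; τ=−ln(0.5627)/0.873=0.659 → t=4.885 > T=4.78: stop.
Read off P at T=4.78: 9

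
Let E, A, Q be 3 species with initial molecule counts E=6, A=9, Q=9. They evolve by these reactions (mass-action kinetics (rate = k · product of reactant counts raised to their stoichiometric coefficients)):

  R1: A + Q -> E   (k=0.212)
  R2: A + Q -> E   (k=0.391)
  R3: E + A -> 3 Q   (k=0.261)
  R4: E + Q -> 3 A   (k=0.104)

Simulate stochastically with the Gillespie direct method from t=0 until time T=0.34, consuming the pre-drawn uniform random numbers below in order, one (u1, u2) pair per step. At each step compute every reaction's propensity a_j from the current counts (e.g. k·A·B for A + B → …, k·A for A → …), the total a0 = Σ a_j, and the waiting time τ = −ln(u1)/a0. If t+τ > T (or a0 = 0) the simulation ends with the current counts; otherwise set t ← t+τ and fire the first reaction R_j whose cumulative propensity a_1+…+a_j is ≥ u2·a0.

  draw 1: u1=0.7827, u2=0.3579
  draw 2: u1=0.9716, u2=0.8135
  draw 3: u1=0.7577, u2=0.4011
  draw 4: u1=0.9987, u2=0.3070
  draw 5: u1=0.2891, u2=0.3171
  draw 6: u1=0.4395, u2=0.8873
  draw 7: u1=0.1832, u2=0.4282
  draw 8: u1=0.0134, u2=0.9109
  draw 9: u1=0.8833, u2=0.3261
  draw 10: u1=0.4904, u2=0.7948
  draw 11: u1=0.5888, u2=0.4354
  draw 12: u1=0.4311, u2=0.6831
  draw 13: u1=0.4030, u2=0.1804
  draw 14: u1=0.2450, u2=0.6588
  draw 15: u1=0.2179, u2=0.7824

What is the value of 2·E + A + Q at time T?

Check how each reaction changes W = 2·E + A + Q (weight of products minus weight of reactants):
R1: A + Q -> E: (2·1) − (1·1 + 1·1) = 2 − 2 = 0
R2: A + Q -> E: (2·1) − (1·1 + 1·1) = 2 − 2 = 0
R3: E + A -> 3 Q: (1·3) − (2·1 + 1·1) = 3 − 3 = 0
R4: E + Q -> 3 A: (1·3) − (2·1 + 1·1) = 3 − 3 = 0
Every reaction leaves W unchanged, so W is conserved and no simulation is needed: W(T) = W(0) = 2·6 + 9 + 9 = 30

Value at T = 30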